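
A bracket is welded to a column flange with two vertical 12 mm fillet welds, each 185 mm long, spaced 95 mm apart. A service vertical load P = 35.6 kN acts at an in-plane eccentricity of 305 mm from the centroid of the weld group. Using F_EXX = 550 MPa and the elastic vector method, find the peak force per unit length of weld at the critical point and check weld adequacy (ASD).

Total weld length L_w = 370 mm. Treat welds as unit-width lines.
Polar moment about centroid: J = 2[d³/12 + d(b/2)²] = 2[185³/12 + 185×47.5²] = 1890000 mm³.
Direct shear f_v = P/L_w = 35.6×10³ / 370 = 96.22 N/mm (vertical).
Torsion M = P·e = 35.6×10³ × 305 = 10858000 N·mm.
Critical point at (x, y) = (47.5, 92.5) from centroid. f_tx = M·y/J = 531.4 N/mm; f_ty = M·x/J = 272.9 N/mm.
Resultant f_max = √[f_tx² + (f_v + f_ty)²] = √[531.4² + (96.22 + 272.9)²] = 647 N/mm.
Capacity per unit length: r_n/Ω = (1/2.0) × 0.6 × 550 × (0.707 × 12) = 1400 N/mm.
647 ≤ 1400 → adequate.

f_max ≈ 647 N/mm; adequate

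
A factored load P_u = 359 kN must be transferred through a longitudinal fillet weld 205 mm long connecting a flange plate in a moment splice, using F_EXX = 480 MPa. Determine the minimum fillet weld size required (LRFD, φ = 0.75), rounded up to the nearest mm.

Total weld length L = 205 mm.
Required throat t_e = P_u / (φ × 0.6 F_EXX × L) = 359 / (0.75 × 0.6 × 480 × 205 × 10⁻³) = 8.107 mm.
Required leg w = t_e / 0.707 = 11.47 mm → use 12 mm.

w = 12 mm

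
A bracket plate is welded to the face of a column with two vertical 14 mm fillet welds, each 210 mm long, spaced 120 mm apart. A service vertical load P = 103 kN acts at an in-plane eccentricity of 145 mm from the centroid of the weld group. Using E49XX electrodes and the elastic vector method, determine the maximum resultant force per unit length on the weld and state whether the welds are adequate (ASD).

E49XX → F_EXX = 490 MPa.
Total weld length L_w = 420 mm. Treat welds as unit-width lines.
Polar moment about centroid: J = 2[d³/12 + d(b/2)²] = 2[210³/12 + 210×60²] = 3056000 mm³.
Direct shear f_v = P/L_w = 103×10³ / 420 = 245.2 N/mm (vertical).
Torsion M = P·e = 103×10³ × 145 = 14935000 N·mm.
Critical point at (x, y) = (60, 105) from centroid. f_tx = M·y/J = 513.2 N/mm; f_ty = M·x/J = 293.3 N/mm.
Resultant f_max = √[f_tx² + (f_v + f_ty)²] = √[513.2² + (245.2 + 293.3)²] = 743.9 N/mm.
Capacity per unit length: r_n/Ω = (1/2.0) × 0.6 × 490 × (0.707 × 14) = 1455 N/mm.
743.9 ≤ 1455 → adequate.

f_max ≈ 744 N/mm; adequate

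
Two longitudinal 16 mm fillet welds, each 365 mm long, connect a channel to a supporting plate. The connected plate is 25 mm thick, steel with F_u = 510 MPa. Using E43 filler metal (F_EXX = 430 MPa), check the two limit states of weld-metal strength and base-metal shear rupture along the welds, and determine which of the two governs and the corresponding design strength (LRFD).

φR_n ≈ 1600 kN (weld metal governs)

t_e = 0.707 × 16 = 11.31 mm; L = 730 mm.
Weld metal: φR_n = 0.75 × 0.6 × 430 × 11.31 × 730 × 10⁻³ = 1598 kN.
Base metal (shear rupture): φR_n = 0.75 × 0.6 × 510 × 25 × 730 × 10⁻³ = 4188 kN.
Governing: weld metal.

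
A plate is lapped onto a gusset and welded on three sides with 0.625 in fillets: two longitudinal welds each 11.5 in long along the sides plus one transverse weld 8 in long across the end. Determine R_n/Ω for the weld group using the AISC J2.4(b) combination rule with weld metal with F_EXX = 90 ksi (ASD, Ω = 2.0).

t_e = 0.707 × 0.625 = 0.4419 in.
R_nwl = 0.6 × 90 × 0.4419 × 23 = 548.8 kips (longitudinal, 2 welds).
R_nwt = 0.6 × 90 × 0.4419 × 8 = 190.9 kips (transverse, base value).
(i) R_nwl + R_nwt = 739.7 kips; (ii) 0.85 R_nwl + 1.5 R_nwt = 752.8 kips.
R_n = max = 752.8 kips [governs: (ii)]; R_n/Ω = 376.4 kips.

R_n/Ω ≈ 376 kips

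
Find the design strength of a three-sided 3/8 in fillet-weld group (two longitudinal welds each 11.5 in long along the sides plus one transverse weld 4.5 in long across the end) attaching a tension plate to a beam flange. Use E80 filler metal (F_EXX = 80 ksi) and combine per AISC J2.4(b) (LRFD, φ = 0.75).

t_e = 0.707 × 0.375 = 0.2651 in.
R_nwl = 0.6 × 80 × 0.2651 × 23 = 292.7 kips (longitudinal, 2 welds).
R_nwt = 0.6 × 80 × 0.2651 × 4.5 = 57.27 kips (transverse, base value).
(i) R_nwl + R_nwt = 350 kips; (ii) 0.85 R_nwl + 1.5 R_nwt = 334.7 kips.
R_n = max = 350 kips [governs: (i)]; φR_n = 262.5 kips.

φR_n ≈ 262 kips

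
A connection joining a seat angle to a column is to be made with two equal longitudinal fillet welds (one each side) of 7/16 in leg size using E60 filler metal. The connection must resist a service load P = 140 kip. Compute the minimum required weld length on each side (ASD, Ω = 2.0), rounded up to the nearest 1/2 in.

E60XX → F_EXX = 60 ksi.
Throat t_e = 0.707 × 0.4375 = 0.3093 in.
r_n/Ω = (0.6 × 60 × 0.3093) / 2.0 = 5.568 kip/in.
L_req = P / (r_n/Ω) = 140 / 5.568 = 25.15 in total.
Per side: 25.15 / 2 = 12.57 in.
Round up → use L = 13 in on each side.

L = 13 in on each side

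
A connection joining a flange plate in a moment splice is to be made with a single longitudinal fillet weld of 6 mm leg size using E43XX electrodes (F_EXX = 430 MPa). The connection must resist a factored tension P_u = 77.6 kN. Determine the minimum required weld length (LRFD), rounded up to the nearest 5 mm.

L = 95 mm

Throat t_e = 0.707 × 6 = 4.242 mm.
φr_n = 0.75 × 0.6 × 430 × 4.242 × 10⁻³ = 0.8208 kN/mm.
L_req = P_u / φr_n = 77.6 / 0.8208 = 94.54 mm total.
Round up → use L = 95 mm.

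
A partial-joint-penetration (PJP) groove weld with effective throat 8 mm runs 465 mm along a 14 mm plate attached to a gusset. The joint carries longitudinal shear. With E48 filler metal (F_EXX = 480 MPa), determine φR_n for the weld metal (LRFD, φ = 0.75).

φR_n ≈ 804 kN

Effective throat (given) t_e = 8 mm.
A_we = 8 × 465 = 3720 mm².
F_nw = 0.6 F_EXX = 288 MPa.
φR_n = 0.75 × 288 × 3720 × 10⁻³ = 803.5 kN.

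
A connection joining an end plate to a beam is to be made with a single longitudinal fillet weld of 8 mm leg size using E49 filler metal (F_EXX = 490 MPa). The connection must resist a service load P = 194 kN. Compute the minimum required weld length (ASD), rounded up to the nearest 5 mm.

Throat t_e = 0.707 × 8 = 5.656 mm.
r_n/Ω = (0.6 × 490 × 5.656) / 2.0 = 831.4 N/mm = 0.8314 kN/mm.
L_req = P / (r_n/Ω) = 194 / 0.8314 = 233.3 mm total.
Round up → use L = 235 mm.

L = 235 mm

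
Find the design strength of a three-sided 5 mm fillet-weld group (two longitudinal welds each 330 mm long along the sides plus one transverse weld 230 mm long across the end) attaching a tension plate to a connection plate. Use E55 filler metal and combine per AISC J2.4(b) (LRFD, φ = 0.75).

E55XX → F_EXX = 550 MPa.
t_e = 0.707 × 5 = 3.535 mm.
R_nwl = 0.6 × 550 × 3.535 × 660 × 10⁻³ = 769.9 kN (longitudinal, 2 welds).
R_nwt = 0.6 × 550 × 3.535 × 230 × 10⁻³ = 268.3 kN (transverse, base value).
(i) R_nwl + R_nwt = 1038 kN; (ii) 0.85 R_nwl + 1.5 R_nwt = 1057 kN.
R_n = max = 1057 kN [governs: (ii)]; φR_n = 792.7 kN.

φR_n ≈ 793 kN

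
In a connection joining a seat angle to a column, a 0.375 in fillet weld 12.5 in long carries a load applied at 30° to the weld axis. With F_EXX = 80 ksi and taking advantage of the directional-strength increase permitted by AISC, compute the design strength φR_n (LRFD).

φR_n ≈ 140 kip

t_e = 0.707 × 0.375 = 0.2651 in; A_we = 0.2651 × 12.5 = 3.314 in².
Directional factor: 1.0 + 0.5 sin^1.5(30°) = 1.177.
F_nw = 0.6 × 80 × 1.177 = 56.49 ksi.
φR_n = 0.75 × 56.49 × 3.314 = 140.4 kip.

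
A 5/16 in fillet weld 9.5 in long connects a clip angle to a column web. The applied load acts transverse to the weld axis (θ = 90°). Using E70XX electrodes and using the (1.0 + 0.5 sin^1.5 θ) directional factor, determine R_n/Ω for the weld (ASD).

E70XX → F_EXX = 70 ksi.
t_e = 0.707 × 0.3125 = 0.2209 in; A_we = 0.2209 × 9.5 = 2.099 in².
Directional factor: 1.0 + 0.5 sin^1.5(90°) = 1.5.
F_nw = 0.6 × 70 × 1.5 = 63 ksi.
R_n/Ω = (63 × 2.099) / 2.0 = 66.12 kips.

R_n/Ω ≈ 66.1 kips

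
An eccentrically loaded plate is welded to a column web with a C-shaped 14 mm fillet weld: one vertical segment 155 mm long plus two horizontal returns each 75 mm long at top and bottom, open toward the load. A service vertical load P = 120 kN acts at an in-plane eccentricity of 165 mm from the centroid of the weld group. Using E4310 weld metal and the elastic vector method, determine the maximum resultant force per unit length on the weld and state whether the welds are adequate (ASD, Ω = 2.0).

E43XX → F_EXX = 430 MPa.
Total weld length L_w = 305 mm. Treat welds as unit-width lines.
Centroid: x̄ = 2×75×37.5 / 305 = 18.44 mm from the vertical weld.
Polar moment about centroid: J = I_x + I_y = [155³/12 + 2×75×77.5²] + [155×18.44² + 2(75³/12 + 75×19.06²)] = 1389000 mm³.
Direct shear f_v = P/L_w = 120×10³ / 305 = 393.4 N/mm (vertical).
Torsion M = P·e = 120×10³ × 165 = 19800000 N·mm.
Critical point at (x, y) = (56.56, 77.5) from centroid. f_tx = M·y/J = 1105 N/mm; f_ty = M·x/J = 806.4 N/mm.
Resultant f_max = √[f_tx² + (f_v + f_ty)²] = √[1105² + (393.4 + 806.4)²] = 1631 N/mm.
Capacity per unit length: r_n/Ω = (1/2.0) × 0.6 × 430 × (0.707 × 14) = 1277 N/mm.
1631 > 1277 → NOT adequate.

f_max ≈ 1630 N/mm; NOT adequate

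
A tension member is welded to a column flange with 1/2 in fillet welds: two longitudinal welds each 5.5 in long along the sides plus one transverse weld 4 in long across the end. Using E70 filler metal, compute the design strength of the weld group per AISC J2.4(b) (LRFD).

E70XX → F_EXX = 70 ksi.
t_e = 0.707 × 0.5 = 0.3535 in.
R_nwl = 0.6 × 70 × 0.3535 × 11 = 163.3 kip (longitudinal, 2 welds).
R_nwt = 0.6 × 70 × 0.3535 × 4 = 59.39 kip (transverse, base value).
(i) R_nwl + R_nwt = 222.7 kip; (ii) 0.85 R_nwl + 1.5 R_nwt = 227.9 kip.
R_n = max = 227.9 kip [governs: (ii)]; φR_n = 170.9 kip.

φR_n ≈ 171 kip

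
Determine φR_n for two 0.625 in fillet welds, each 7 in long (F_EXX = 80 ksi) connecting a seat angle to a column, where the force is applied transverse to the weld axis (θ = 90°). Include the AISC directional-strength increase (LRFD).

t_e = 0.707 × 0.625 = 0.4419 in; A_we = 0.4419 × 14 = 6.186 in².
Directional factor: 1.0 + 0.5 sin^1.5(90°) = 1.5.
F_nw = 0.6 × 80 × 1.5 = 72 ksi.
φR_n = 0.75 × 72 × 6.186 = 334.1 kip.

φR_n ≈ 334 kip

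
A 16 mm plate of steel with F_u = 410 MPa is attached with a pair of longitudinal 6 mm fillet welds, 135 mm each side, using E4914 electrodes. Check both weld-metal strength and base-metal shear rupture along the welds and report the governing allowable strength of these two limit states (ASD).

R_n/Ω ≈ 168 kN (weld metal governs)

E49XX → F_EXX = 490 MPa.
t_e = 0.707 × 6 = 4.242 mm; L = 270 mm.
Weld metal: R_n/Ω = (1/2.0) × 0.6 × 490 × 4.242 × 270 × 10⁻³ = 168.4 kN.
Base metal (shear rupture): R_n/Ω = (1/2.0) × 0.6 × 410 × 16 × 270 × 10⁻³ = 531.4 kN.
Governing: weld metal.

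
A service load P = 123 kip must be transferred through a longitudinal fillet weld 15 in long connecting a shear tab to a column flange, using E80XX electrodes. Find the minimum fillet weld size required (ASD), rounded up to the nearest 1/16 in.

w = 1/2 in

E80XX → F_EXX = 80 ksi.
Total weld length L = 15 in.
Required throat t_e = P × Ω / (0.6 F_EXX × L) = 123 × 2.0 / (0.6 × 80 × 15) = 0.3417 in.
Required leg w = t_e / 0.707 = 0.4833 in → use 1/2 in.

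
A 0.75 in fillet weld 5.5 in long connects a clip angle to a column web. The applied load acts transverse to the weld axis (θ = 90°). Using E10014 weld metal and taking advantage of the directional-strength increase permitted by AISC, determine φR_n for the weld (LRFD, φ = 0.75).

φR_n ≈ 197 kip

E100XX → F_EXX = 100 ksi.
t_e = 0.707 × 0.75 = 0.5302 in; A_we = 0.5302 × 5.5 = 2.916 in².
Directional factor: 1.0 + 0.5 sin^1.5(90°) = 1.5.
F_nw = 0.6 × 100 × 1.5 = 90 ksi.
φR_n = 0.75 × 90 × 2.916 = 196.9 kip.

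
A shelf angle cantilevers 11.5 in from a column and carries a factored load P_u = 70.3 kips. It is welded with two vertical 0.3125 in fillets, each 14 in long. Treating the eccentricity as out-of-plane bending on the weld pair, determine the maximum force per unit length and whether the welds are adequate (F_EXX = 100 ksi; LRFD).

f_max ≈ 12.6 kip/in; NOT adequate

L_w = 2 × 14 = 28 in; section modulus (unit throat) S = 2 × L²/6 = 65.33 in².
Direct shear f_v = P/L_w = 70.3/28 = 2.511 kip/in.
Moment M = P × e = 70.3 × 11.5 = 808.45 kip·in; bending f_b = M/S = 12.37 kip/in.
f_max = √(f_v² + f_b²) = √(2.511² + 12.37²) = 12.63 kip/in.
φr_n = 0.75 × 0.6 × 100 × (0.707 × 0.3125) = 9.942 kip/in → NOT adequate.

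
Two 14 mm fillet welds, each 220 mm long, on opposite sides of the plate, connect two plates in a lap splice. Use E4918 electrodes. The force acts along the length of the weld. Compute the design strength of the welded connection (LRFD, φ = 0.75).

E49XX → F_EXX = 490 MPa.
Effective throat t_e = 0.707 × 14 = 9.898 mm.
Total length L = 440 mm; A_we = 9.898 × 440 = 4355 mm².
F_nw = 0.6 F_EXX = 0.6 × 490 = 294 MPa.
φR_n = 0.75 × 294 × 4355 × 10⁻³ = 960.3 kN.

φR_n ≈ 960 kN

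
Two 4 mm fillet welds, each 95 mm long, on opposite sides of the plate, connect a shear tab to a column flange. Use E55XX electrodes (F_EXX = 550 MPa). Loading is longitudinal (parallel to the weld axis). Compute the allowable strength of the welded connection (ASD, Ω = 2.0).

Effective throat t_e = 0.707 × 4 = 2.828 mm.
Total length L = 190 mm; A_we = 2.828 × 190 = 537.3 mm².
F_nw = 0.6 F_EXX = 0.6 × 550 = 330 MPa.
R_n = 330 × 537.3 × 10⁻³ = 177.3 kN; R_n/Ω = 177.3/2.0 = 88.66 kN.

R_n/Ω ≈ 88.7 kN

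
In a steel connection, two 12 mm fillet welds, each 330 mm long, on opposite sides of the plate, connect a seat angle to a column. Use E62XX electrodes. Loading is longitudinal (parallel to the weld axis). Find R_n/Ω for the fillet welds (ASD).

R_n/Ω ≈ 1040 kN

E62XX → F_EXX = 620 MPa.
Effective throat t_e = 0.707 × 12 = 8.484 mm.
Total length L = 660 mm; A_we = 8.484 × 660 = 5599 mm².
F_nw = 0.6 F_EXX = 0.6 × 620 = 372 MPa.
R_n = 372 × 5599 × 10⁻³ = 2083 kN; R_n/Ω = 2083/2.0 = 1041 kN.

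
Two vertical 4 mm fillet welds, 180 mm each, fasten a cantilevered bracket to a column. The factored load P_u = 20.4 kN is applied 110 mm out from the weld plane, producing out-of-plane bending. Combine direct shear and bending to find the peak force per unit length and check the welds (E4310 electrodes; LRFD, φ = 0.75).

E43XX → F_EXX = 430 MPa.
L_w = 2 × 180 = 360 mm; section modulus (unit throat) S = 2 × L²/6 = 10800 mm².
Direct shear f_v = P/L_w = 20.4×10³/360 = 56.67 N/mm.
Moment M = P × e = 20.4×10³ × 110 = 2244000 N·mm; bending f_b = M/S = 207.8 N/mm.
f_max = √(f_v² + f_b²) = √(56.67² + 207.8²) = 215.4 N/mm.
φr_n = 0.75 × 0.6 × 430 × (0.707 × 4) = 547.2 N/mm → adequate.

f_max ≈ 215 N/mm; adequate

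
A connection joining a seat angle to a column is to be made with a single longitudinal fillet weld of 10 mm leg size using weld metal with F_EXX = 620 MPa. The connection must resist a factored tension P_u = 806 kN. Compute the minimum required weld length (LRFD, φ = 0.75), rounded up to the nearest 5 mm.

L = 410 mm

Throat t_e = 0.707 × 10 = 7.07 mm.
φr_n = 0.75 × 0.6 × 620 × 7.07 × 10⁻³ = 1.973 kN/mm.
L_req = P_u / φr_n = 806 / 1.973 = 408.6 mm total.
Round up → use L = 410 mm.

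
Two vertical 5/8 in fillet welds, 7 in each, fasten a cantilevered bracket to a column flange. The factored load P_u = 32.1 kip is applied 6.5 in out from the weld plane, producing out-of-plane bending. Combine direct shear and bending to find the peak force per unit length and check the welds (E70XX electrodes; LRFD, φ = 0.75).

E70XX → F_EXX = 70 ksi.
L_w = 2 × 7 = 14 in; section modulus (unit throat) S = 2 × L²/6 = 16.33 in².
Direct shear f_v = P/L_w = 32.1/14 = 2.293 kip/in.
Moment M = P × e = 32.1 × 6.5 = 208.65 kip·in; bending f_b = M/S = 12.77 kip/in.
f_max = √(f_v² + f_b²) = √(2.293² + 12.77²) = 12.98 kip/in.
φr_n = 0.75 × 0.6 × 70 × (0.707 × 0.625) = 13.92 kip/in → adequate.

f_max ≈ 13 kip/in; adequate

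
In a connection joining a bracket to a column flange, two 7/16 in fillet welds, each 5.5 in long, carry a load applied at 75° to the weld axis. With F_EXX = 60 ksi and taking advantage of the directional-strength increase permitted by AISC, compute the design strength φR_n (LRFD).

t_e = 0.707 × 0.4375 = 0.3093 in; A_we = 0.3093 × 11 = 3.402 in².
Directional factor: 1.0 + 0.5 sin^1.5(75°) = 1.475.
F_nw = 0.6 × 60 × 1.475 = 53.09 ksi.
φR_n = 0.75 × 53.09 × 3.402 = 135.5 kip.

φR_n ≈ 135 kip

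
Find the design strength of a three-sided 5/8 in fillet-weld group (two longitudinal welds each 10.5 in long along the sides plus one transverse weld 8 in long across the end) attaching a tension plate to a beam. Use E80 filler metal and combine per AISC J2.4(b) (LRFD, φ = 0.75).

φR_n ≈ 475 kips

E80XX → F_EXX = 80 ksi.
t_e = 0.707 × 0.625 = 0.4419 in.
R_nwl = 0.6 × 80 × 0.4419 × 21 = 445.4 kips (longitudinal, 2 welds).
R_nwt = 0.6 × 80 × 0.4419 × 8 = 169.7 kips (transverse, base value).
(i) R_nwl + R_nwt = 615.1 kips; (ii) 0.85 R_nwl + 1.5 R_nwt = 633.1 kips.
R_n = max = 633.1 kips [governs: (ii)]; φR_n = 474.8 kips.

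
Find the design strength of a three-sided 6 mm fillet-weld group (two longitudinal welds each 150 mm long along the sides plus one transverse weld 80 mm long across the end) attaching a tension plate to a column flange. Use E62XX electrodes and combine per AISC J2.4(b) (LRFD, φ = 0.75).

E62XX → F_EXX = 620 MPa.
t_e = 0.707 × 6 = 4.242 mm.
R_nwl = 0.6 × 620 × 4.242 × 300 × 10⁻³ = 473.4 kN (longitudinal, 2 welds).
R_nwt = 0.6 × 620 × 4.242 × 80 × 10⁻³ = 126.2 kN (transverse, base value).
(i) R_nwl + R_nwt = 599.6 kN; (ii) 0.85 R_nwl + 1.5 R_nwt = 591.8 kN.
R_n = max = 599.6 kN [governs: (i)]; φR_n = 449.7 kN.

φR_n ≈ 450 kN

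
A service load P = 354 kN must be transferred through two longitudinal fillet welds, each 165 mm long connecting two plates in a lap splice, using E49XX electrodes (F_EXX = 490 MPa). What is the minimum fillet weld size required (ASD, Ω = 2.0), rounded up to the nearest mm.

w = 11 mm

Total weld length L = 330 mm.
Required throat t_e = P × Ω / (0.6 F_EXX × L) = 354 × 2.0 / (0.6 × 490 × 330 × 10⁻³) = 7.297 mm.
Required leg w = t_e / 0.707 = 10.32 mm → use 11 mm.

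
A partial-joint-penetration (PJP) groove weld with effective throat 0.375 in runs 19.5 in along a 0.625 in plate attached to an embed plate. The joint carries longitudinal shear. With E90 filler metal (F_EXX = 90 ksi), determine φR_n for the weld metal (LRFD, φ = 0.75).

Effective throat (given) t_e = 0.375 in.
A_we = 0.375 × 19.5 = 7.312 in².
F_nw = 0.6 F_EXX = 54 ksi.
φR_n = 0.75 × 54 × 7.312 = 296.2 kips.

φR_n ≈ 296 kips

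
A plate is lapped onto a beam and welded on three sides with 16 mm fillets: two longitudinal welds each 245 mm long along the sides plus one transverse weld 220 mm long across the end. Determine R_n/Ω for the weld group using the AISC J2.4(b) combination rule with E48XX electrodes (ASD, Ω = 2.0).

R_n/Ω ≈ 1220 kN

E48XX → F_EXX = 480 MPa.
t_e = 0.707 × 16 = 11.31 mm.
R_nwl = 0.6 × 480 × 11.31 × 490 × 10⁻³ = 1596 kN (longitudinal, 2 welds).
R_nwt = 0.6 × 480 × 11.31 × 220 × 10⁻³ = 716.7 kN (transverse, base value).
(i) R_nwl + R_nwt = 2313 kN; (ii) 0.85 R_nwl + 1.5 R_nwt = 2432 kN.
R_n = max = 2432 kN [governs: (ii)]; R_n/Ω = 1216 kN.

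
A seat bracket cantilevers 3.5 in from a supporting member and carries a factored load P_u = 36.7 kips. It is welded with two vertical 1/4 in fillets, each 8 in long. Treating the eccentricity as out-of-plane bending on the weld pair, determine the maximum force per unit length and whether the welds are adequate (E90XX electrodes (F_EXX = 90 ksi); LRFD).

L_w = 2 × 8 = 16 in; section modulus (unit throat) S = 2 × L²/6 = 21.33 in².
Direct shear f_v = P/L_w = 36.7/16 = 2.294 kip/in.
Moment M = P × e = 36.7 × 3.5 = 128.45 kip·in; bending f_b = M/S = 6.021 kip/in.
f_max = √(f_v² + f_b²) = √(2.294² + 6.021²) = 6.443 kip/in.
φr_n = 0.75 × 0.6 × 90 × (0.707 × 0.25) = 7.158 kip/in → adequate.

f_max ≈ 6.44 kip/in; adequate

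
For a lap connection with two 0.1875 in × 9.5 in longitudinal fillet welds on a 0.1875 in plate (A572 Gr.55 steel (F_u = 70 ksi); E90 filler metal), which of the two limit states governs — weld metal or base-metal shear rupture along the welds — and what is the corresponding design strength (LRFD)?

E90XX → F_EXX = 90 ksi.
t_e = 0.707 × 0.1875 = 0.1326 in; L = 19 in.
Weld metal: φR_n = 0.75 × 0.6 × 90 × 0.1326 × 19 = 102 kips.
Base metal (shear rupture): φR_n = 0.75 × 0.6 × 70 × 0.1875 × 19 = 112.2 kips.
Governing: weld metal.

φR_n ≈ 102 kips (weld metal governs)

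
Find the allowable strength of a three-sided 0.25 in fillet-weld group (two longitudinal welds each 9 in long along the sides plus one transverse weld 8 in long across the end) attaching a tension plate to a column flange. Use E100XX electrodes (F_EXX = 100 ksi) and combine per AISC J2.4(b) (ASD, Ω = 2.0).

R_n/Ω ≈ 145 kips

t_e = 0.707 × 0.25 = 0.1767 in.
R_nwl = 0.6 × 100 × 0.1767 × 18 = 190.9 kips (longitudinal, 2 welds).
R_nwt = 0.6 × 100 × 0.1767 × 8 = 84.84 kips (transverse, base value).
(i) R_nwl + R_nwt = 275.7 kips; (ii) 0.85 R_nwl + 1.5 R_nwt = 289.5 kips.
R_n = max = 289.5 kips [governs: (ii)]; R_n/Ω = 144.8 kips.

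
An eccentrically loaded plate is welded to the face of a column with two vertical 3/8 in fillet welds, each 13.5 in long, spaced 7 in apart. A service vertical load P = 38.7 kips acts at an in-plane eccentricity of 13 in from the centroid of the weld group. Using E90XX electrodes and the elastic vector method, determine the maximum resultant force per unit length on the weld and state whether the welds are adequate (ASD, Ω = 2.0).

f_max ≈ 5.96 kip/in; adequate

E90XX → F_EXX = 90 ksi.
Total weld length L_w = 27 in. Treat welds as unit-width lines.
Polar moment about centroid: J = 2[d³/12 + d(b/2)²] = 2[13.5³/12 + 13.5×3.5²] = 740.8 in³.
Direct shear f_v = P/L_w = 38.7 / 27 = 1.433 kip/in (vertical).
Torsion M = P·e = 38.7 × 13 = 503.1 kip·in.
Critical point at (x, y) = (3.5, 6.75) from centroid. f_tx = M·y/J = 4.584 kip/in; f_ty = M·x/J = 2.377 kip/in.
Resultant f_max = √[f_tx² + (f_v + f_ty)²] = √[4.584² + (1.433 + 2.377)²] = 5.961 kip/in.
Capacity per unit length: r_n/Ω = (1/2.0) × 0.6 × 90 × (0.707 × 0.375) = 7.158 kip/in.
5.961 ≤ 7.158 → adequate.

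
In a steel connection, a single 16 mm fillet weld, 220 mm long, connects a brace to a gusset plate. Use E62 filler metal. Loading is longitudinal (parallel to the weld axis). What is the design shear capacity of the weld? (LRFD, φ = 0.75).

φR_n ≈ 694 kN

E62XX → F_EXX = 620 MPa.
Effective throat t_e = 0.707 × 16 = 11.31 mm.
Total length L = 220 mm; A_we = 11.31 × 220 = 2489 mm².
F_nw = 0.6 F_EXX = 0.6 × 620 = 372 MPa.
φR_n = 0.75 × 372 × 2489 × 10⁻³ = 694.3 kN.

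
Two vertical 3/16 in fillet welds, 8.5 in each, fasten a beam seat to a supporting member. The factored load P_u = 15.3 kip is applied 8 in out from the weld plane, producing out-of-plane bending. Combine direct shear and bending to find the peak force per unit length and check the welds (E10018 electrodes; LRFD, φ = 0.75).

f_max ≈ 5.16 kip/in; adequate

E100XX → F_EXX = 100 ksi.
L_w = 2 × 8.5 = 17 in; section modulus (unit throat) S = 2 × L²/6 = 24.08 in².
Direct shear f_v = P/L_w = 15.3/17 = 0.9 kip/in.
Moment M = P × e = 15.3 × 8 = 122.4 kip·in; bending f_b = M/S = 5.082 kip/in.
f_max = √(f_v² + f_b²) = √(0.9² + 5.082²) = 5.161 kip/in.
φr_n = 0.75 × 0.6 × 100 × (0.707 × 0.1875) = 5.965 kip/in → adequate.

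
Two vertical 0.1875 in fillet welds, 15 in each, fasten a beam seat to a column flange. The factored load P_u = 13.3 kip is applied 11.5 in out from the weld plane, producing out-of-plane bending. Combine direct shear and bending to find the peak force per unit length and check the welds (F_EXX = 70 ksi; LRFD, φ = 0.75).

L_w = 2 × 15 = 30 in; section modulus (unit throat) S = 2 × L²/6 = 75 in².
Direct shear f_v = P/L_w = 13.3/30 = 0.4433 kip/in.
Moment M = P × e = 13.3 × 11.5 = 152.95 kip·in; bending f_b = M/S = 2.039 kip/in.
f_max = √(f_v² + f_b²) = √(0.4433² + 2.039²) = 2.087 kip/in.
φr_n = 0.75 × 0.6 × 70 × (0.707 × 0.1875) = 4.176 kip/in → adequate.

f_max ≈ 2.09 kip/in; adequate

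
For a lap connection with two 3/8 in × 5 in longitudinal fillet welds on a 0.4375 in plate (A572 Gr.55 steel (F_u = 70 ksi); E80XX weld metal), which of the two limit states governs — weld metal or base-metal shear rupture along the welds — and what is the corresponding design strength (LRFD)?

E80XX → F_EXX = 80 ksi.
t_e = 0.707 × 0.375 = 0.2651 in; L = 10 in.
Weld metal: φR_n = 0.75 × 0.6 × 80 × 0.2651 × 10 = 95.44 kips.
Base metal (shear rupture): φR_n = 0.75 × 0.6 × 70 × 0.4375 × 10 = 137.8 kips.
Governing: weld metal.

φR_n ≈ 95.4 kips (weld metal governs)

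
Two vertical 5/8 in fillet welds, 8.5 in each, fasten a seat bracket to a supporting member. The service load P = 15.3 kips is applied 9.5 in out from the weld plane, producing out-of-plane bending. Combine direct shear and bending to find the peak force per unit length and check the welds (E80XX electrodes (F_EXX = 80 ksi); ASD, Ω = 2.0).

L_w = 2 × 8.5 = 17 in; section modulus (unit throat) S = 2 × L²/6 = 24.08 in².
Direct shear f_v = P/L_w = 15.3/17 = 0.9 kip/in.
Moment M = P × e = 15.3 × 9.5 = 145.35 kip·in; bending f_b = M/S = 6.035 kip/in.
f_max = √(f_v² + f_b²) = √(0.9² + 6.035²) = 6.102 kip/in.
r_n/Ω = (1/2.0) × 0.6 × 80 × (0.707 × 0.625) = 10.6 kip/in → adequate.

f_max ≈ 6.1 kip/in; adequate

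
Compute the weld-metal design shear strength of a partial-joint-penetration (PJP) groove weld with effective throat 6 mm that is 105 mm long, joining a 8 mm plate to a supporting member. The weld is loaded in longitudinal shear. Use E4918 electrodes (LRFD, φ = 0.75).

φR_n ≈ 139 kN

E49XX → F_EXX = 490 MPa.
Effective throat (given) t_e = 6 mm.
A_we = 6 × 105 = 630 mm².
F_nw = 0.6 F_EXX = 294 MPa.
φR_n = 0.75 × 294 × 630 × 10⁻³ = 138.9 kN.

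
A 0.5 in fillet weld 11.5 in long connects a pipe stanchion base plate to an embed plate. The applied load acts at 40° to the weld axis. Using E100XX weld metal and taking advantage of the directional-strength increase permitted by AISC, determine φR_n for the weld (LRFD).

E100XX → F_EXX = 100 ksi.
t_e = 0.707 × 0.5 = 0.3535 in; A_we = 0.3535 × 11.5 = 4.065 in².
Directional factor: 1.0 + 0.5 sin^1.5(40°) = 1.258.
F_nw = 0.6 × 100 × 1.258 = 75.46 ksi.
φR_n = 0.75 × 75.46 × 4.065 = 230.1 kip.

φR_n ≈ 230 kip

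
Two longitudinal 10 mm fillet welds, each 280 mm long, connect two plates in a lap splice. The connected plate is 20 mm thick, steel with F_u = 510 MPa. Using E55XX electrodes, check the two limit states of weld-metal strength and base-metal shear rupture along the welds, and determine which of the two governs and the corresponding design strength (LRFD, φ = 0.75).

φR_n ≈ 980 kN (weld metal governs)

E55XX → F_EXX = 550 MPa.
t_e = 0.707 × 10 = 7.07 mm; L = 560 mm.
Weld metal: φR_n = 0.75 × 0.6 × 550 × 7.07 × 560 × 10⁻³ = 979.9 kN.
Base metal (shear rupture): φR_n = 0.75 × 0.6 × 510 × 20 × 560 × 10⁻³ = 2570 kN.
Governing: weld metal.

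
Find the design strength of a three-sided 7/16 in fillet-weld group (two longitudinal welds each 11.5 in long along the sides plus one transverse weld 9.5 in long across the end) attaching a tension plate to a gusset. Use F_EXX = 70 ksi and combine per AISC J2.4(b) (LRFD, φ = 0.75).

t_e = 0.707 × 0.4375 = 0.3093 in.
R_nwl = 0.6 × 70 × 0.3093 × 23 = 298.8 kips (longitudinal, 2 welds).
R_nwt = 0.6 × 70 × 0.3093 × 9.5 = 123.4 kips (transverse, base value).
(i) R_nwl + R_nwt = 422.2 kips; (ii) 0.85 R_nwl + 1.5 R_nwt = 439.1 kips.
R_n = max = 439.1 kips [governs: (ii)]; φR_n = 329.3 kips.

φR_n ≈ 329 kips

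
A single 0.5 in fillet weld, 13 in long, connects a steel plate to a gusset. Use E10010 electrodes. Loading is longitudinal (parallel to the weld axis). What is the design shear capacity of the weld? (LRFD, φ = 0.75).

E100XX → F_EXX = 100 ksi.
Effective throat t_e = 0.707 × 0.5 = 0.3535 in.
Total length L = 13 in; A_we = 0.3535 × 13 = 4.595 in².
F_nw = 0.6 F_EXX = 0.6 × 100 = 60 ksi.
φR_n = 0.75 × 60 × 4.595 = 206.8 kip.

φR_n ≈ 207 kip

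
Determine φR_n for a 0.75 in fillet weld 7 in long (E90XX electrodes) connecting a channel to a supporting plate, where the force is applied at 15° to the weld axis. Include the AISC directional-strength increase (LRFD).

φR_n ≈ 160 kip

E90XX → F_EXX = 90 ksi.
t_e = 0.707 × 0.75 = 0.5302 in; A_we = 0.5302 × 7 = 3.712 in².
Directional factor: 1.0 + 0.5 sin^1.5(15°) = 1.066.
F_nw = 0.6 × 90 × 1.066 = 57.56 ksi.
φR_n = 0.75 × 57.56 × 3.712 = 160.2 kip.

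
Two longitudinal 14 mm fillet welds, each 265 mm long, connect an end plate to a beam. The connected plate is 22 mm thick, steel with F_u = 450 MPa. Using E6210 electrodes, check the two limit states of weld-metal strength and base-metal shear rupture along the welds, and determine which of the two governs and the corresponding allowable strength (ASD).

E62XX → F_EXX = 620 MPa.
t_e = 0.707 × 14 = 9.898 mm; L = 530 mm.
Weld metal: R_n/Ω = (1/2.0) × 0.6 × 620 × 9.898 × 530 × 10⁻³ = 975.7 kN.
Base metal (shear rupture): R_n/Ω = (1/2.0) × 0.6 × 450 × 22 × 530 × 10⁻³ = 1574 kN.
Governing: weld metal.

R_n/Ω ≈ 976 kN (weld metal governs)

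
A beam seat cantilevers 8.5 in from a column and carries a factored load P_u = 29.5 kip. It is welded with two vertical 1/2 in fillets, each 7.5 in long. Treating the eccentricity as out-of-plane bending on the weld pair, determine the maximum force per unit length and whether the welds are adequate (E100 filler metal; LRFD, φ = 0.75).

f_max ≈ 13.5 kip/in; adequate

E100XX → F_EXX = 100 ksi.
L_w = 2 × 7.5 = 15 in; section modulus (unit throat) S = 2 × L²/6 = 18.75 in².
Direct shear f_v = P/L_w = 29.5/15 = 1.967 kip/in.
Moment M = P × e = 29.5 × 8.5 = 250.75 kip·in; bending f_b = M/S = 13.37 kip/in.
f_max = √(f_v² + f_b²) = √(1.967² + 13.37²) = 13.52 kip/in.
φr_n = 0.75 × 0.6 × 100 × (0.707 × 0.5) = 15.91 kip/in → adequate.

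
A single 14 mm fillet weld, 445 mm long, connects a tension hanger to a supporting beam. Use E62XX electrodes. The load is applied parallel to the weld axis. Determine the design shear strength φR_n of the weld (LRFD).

φR_n ≈ 1230 kN

E62XX → F_EXX = 620 MPa.
Effective throat t_e = 0.707 × 14 = 9.898 mm.
Total length L = 445 mm; A_we = 9.898 × 445 = 4405 mm².
F_nw = 0.6 F_EXX = 0.6 × 620 = 372 MPa.
φR_n = 0.75 × 372 × 4405 × 10⁻³ = 1229 kN.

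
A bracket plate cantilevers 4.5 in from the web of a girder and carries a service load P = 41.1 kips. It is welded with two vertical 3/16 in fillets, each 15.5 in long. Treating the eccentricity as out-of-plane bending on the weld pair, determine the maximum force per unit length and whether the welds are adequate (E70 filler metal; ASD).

E70XX → F_EXX = 70 ksi.
L_w = 2 × 15.5 = 31 in; section modulus (unit throat) S = 2 × L²/6 = 80.08 in².
Direct shear f_v = P/L_w = 41.1/31 = 1.326 kip/in.
Moment M = P × e = 41.1 × 4.5 = 184.95 kip·in; bending f_b = M/S = 2.309 kip/in.
f_max = √(f_v² + f_b²) = √(1.326² + 2.309²) = 2.663 kip/in.
r_n/Ω = (1/2.0) × 0.6 × 70 × (0.707 × 0.1875) = 2.784 kip/in → adequate.

f_max ≈ 2.66 kip/in; adequate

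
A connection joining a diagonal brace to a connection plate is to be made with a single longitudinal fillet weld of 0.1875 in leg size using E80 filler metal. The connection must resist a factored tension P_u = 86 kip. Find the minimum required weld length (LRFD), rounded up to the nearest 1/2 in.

E80XX → F_EXX = 80 ksi.
Throat t_e = 0.707 × 0.1875 = 0.1326 in.
φr_n = 0.75 × 0.6 × 80 × 0.1326 = 4.772 kip/in.
L_req = P_u / φr_n = 86 / 4.772 = 18.02 in total.
Round up → use L = 18.5 in.

L = 18.5 in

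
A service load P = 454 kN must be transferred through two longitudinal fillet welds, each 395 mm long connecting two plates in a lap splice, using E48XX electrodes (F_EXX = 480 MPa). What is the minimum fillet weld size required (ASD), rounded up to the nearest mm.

Total weld length L = 790 mm.
Required throat t_e = P × Ω / (0.6 F_EXX × L) = 454 × 2.0 / (0.6 × 480 × 790 × 10⁻³) = 3.991 mm.
Required leg w = t_e / 0.707 = 5.645 mm → use 6 mm.

w = 6 mm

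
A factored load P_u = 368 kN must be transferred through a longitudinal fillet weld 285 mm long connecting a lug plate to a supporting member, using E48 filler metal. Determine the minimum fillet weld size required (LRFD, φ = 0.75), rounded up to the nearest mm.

w = 9 mm

E48XX → F_EXX = 480 MPa.
Total weld length L = 285 mm.
Required throat t_e = P_u / (φ × 0.6 F_EXX × L) = 368 / (0.75 × 0.6 × 480 × 285 × 10⁻³) = 5.978 mm.
Required leg w = t_e / 0.707 = 8.455 mm → use 9 mm.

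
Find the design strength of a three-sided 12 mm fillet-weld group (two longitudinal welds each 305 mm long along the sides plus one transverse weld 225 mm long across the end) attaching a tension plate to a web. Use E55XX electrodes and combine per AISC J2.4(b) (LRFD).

φR_n ≈ 1800 kN

E55XX → F_EXX = 550 MPa.
t_e = 0.707 × 12 = 8.484 mm.
R_nwl = 0.6 × 550 × 8.484 × 610 × 10⁻³ = 1708 kN (longitudinal, 2 welds).
R_nwt = 0.6 × 550 × 8.484 × 225 × 10⁻³ = 629.9 kN (transverse, base value).
(i) R_nwl + R_nwt = 2338 kN; (ii) 0.85 R_nwl + 1.5 R_nwt = 2397 kN.
R_n = max = 2397 kN [governs: (ii)]; φR_n = 1797 kN.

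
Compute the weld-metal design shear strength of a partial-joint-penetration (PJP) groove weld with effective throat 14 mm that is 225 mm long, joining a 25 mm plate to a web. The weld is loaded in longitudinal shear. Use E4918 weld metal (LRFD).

φR_n ≈ 695 kN

E49XX → F_EXX = 490 MPa.
Effective throat (given) t_e = 14 mm.
A_we = 14 × 225 = 3150 mm².
F_nw = 0.6 F_EXX = 294 MPa.
φR_n = 0.75 × 294 × 3150 × 10⁻³ = 694.6 kN.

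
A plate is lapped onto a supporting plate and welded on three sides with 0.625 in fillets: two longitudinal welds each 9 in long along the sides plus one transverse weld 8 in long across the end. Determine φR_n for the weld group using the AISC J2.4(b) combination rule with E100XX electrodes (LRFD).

E100XX → F_EXX = 100 ksi.
t_e = 0.707 × 0.625 = 0.4419 in.
R_nwl = 0.6 × 100 × 0.4419 × 18 = 477.2 kip (longitudinal, 2 welds).
R_nwt = 0.6 × 100 × 0.4419 × 8 = 212.1 kip (transverse, base value).
(i) R_nwl + R_nwt = 689.3 kip; (ii) 0.85 R_nwl + 1.5 R_nwt = 723.8 kip.
R_n = max = 723.8 kip [governs: (ii)]; φR_n = 542.8 kip.

φR_n ≈ 543 kip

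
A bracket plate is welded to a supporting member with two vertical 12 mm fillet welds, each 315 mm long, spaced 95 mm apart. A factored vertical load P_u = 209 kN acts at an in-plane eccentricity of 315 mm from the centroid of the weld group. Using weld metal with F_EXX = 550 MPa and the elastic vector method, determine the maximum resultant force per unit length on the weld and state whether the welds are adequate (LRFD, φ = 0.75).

Total weld length L_w = 630 mm. Treat welds as unit-width lines.
Polar moment about centroid: J = 2[d³/12 + d(b/2)²] = 2[315³/12 + 315×47.5²] = 6631000 mm³.
Direct shear f_v = P/L_w = 209×10³ / 630 = 331.7 N/mm (vertical).
Torsion M = P·e = 209×10³ × 315 = 65835000 N·mm.
Critical point at (x, y) = (47.5, 157.5) from centroid. f_tx = M·y/J = 1564 N/mm; f_ty = M·x/J = 471.6 N/mm.
Resultant f_max = √[f_tx² + (f_v + f_ty)²] = √[1564² + (331.7 + 471.6)²] = 1758 N/mm.
Capacity per unit length: φr_n = 0.75 × 0.6 × 550 × (0.707 × 12) = 2100 N/mm.
1758 ≤ 2100 → adequate.

f_max ≈ 1760 N/mm; adequate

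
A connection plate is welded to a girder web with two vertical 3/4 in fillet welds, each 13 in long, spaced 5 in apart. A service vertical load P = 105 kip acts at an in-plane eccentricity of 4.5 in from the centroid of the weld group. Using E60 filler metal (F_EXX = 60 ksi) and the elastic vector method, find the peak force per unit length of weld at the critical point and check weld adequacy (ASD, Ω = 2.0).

f_max ≈ 8.55 kip/in; adequate

Total weld length L_w = 26 in. Treat welds as unit-width lines.
Polar moment about centroid: J = 2[d³/12 + d(b/2)²] = 2[13³/12 + 13×2.5²] = 528.7 in³.
Direct shear f_v = P/L_w = 105 / 26 = 4.038 kip/in (vertical).
Torsion M = P·e = 105 × 4.5 = 472.5 kip·in.
Critical point at (x, y) = (2.5, 6.5) from centroid. f_tx = M·y/J = 5.809 kip/in; f_ty = M·x/J = 2.234 kip/in.
Resultant f_max = √[f_tx² + (f_v + f_ty)²] = √[5.809² + (4.038 + 2.234)²] = 8.55 kip/in.
Capacity per unit length: r_n/Ω = (1/2.0) × 0.6 × 60 × (0.707 × 0.75) = 9.544 kip/in.
8.55 ≤ 9.544 → adequate.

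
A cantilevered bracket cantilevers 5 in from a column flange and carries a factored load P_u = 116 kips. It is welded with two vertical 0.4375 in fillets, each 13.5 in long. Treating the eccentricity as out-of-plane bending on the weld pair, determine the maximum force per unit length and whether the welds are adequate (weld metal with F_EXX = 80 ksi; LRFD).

L_w = 2 × 13.5 = 27 in; section modulus (unit throat) S = 2 × L²/6 = 60.75 in².
Direct shear f_v = P/L_w = 116/27 = 4.296 kip/in.
Moment M = P × e = 116 × 5 = 580 kip·in; bending f_b = M/S = 9.547 kip/in.
f_max = √(f_v² + f_b²) = √(4.296² + 9.547²) = 10.47 kip/in.
φr_n = 0.75 × 0.6 × 80 × (0.707 × 0.4375) = 11.14 kip/in → adequate.

f_max ≈ 10.5 kip/in; adequate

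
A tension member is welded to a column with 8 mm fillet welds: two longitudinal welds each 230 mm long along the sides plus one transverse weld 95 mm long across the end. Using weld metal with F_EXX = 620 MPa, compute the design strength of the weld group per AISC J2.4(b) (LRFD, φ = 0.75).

φR_n ≈ 876 kN

t_e = 0.707 × 8 = 5.656 mm.
R_nwl = 0.6 × 620 × 5.656 × 460 × 10⁻³ = 967.9 kN (longitudinal, 2 welds).
R_nwt = 0.6 × 620 × 5.656 × 95 × 10⁻³ = 199.9 kN (transverse, base value).
(i) R_nwl + R_nwt = 1168 kN; (ii) 0.85 R_nwl + 1.5 R_nwt = 1123 kN.
R_n = max = 1168 kN [governs: (i)]; φR_n = 875.8 kN.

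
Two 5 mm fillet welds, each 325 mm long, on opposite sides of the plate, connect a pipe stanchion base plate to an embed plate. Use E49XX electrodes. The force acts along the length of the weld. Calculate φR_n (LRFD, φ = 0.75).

E49XX → F_EXX = 490 MPa.
Effective throat t_e = 0.707 × 5 = 3.535 mm.
Total length L = 650 mm; A_we = 3.535 × 650 = 2298 mm².
F_nw = 0.6 F_EXX = 0.6 × 490 = 294 MPa.
φR_n = 0.75 × 294 × 2298 × 10⁻³ = 506.7 kN.

φR_n ≈ 507 kN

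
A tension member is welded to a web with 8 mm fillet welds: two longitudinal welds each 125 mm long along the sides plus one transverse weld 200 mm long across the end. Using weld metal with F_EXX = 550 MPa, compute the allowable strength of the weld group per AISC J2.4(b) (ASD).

t_e = 0.707 × 8 = 5.656 mm.
R_nwl = 0.6 × 550 × 5.656 × 250 × 10⁻³ = 466.6 kN (longitudinal, 2 welds).
R_nwt = 0.6 × 550 × 5.656 × 200 × 10⁻³ = 373.3 kN (transverse, base value).
(i) R_nwl + R_nwt = 839.9 kN; (ii) 0.85 R_nwl + 1.5 R_nwt = 956.6 kN.
R_n = max = 956.6 kN [governs: (ii)]; R_n/Ω = 478.3 kN.

R_n/Ω ≈ 478 kN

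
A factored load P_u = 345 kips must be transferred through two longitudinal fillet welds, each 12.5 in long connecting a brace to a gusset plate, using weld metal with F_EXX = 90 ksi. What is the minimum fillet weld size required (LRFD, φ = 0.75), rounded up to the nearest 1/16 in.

Total weld length L = 25 in.
Required throat t_e = P_u / (φ × 0.6 F_EXX × L) = 345 / (0.75 × 0.6 × 90 × 25) = 0.3407 in.
Required leg w = t_e / 0.707 = 0.482 in → use 1/2 in.

w = 1/2 in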